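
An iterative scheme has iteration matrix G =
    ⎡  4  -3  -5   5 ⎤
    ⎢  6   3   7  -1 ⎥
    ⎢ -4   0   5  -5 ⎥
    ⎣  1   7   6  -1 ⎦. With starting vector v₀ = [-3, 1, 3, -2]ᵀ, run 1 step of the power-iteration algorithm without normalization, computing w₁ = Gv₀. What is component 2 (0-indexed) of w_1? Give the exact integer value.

w1 = Gv₀ = (-40, 8, 37, 24)
The requested component of w1 is 37.

37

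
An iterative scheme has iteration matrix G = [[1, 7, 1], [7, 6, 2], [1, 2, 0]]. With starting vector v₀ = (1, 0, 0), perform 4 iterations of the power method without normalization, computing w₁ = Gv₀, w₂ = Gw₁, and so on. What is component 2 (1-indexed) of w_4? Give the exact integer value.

7425

w1 = Gv₀ = (1, 7, 1)
w2 = Gw1 = (51, 51, 15)
w3 = Gw2 = (423, 693, 153)
w4 = Gw3 = (5427, 7425, 1809)
The requested component of w4 is 7425.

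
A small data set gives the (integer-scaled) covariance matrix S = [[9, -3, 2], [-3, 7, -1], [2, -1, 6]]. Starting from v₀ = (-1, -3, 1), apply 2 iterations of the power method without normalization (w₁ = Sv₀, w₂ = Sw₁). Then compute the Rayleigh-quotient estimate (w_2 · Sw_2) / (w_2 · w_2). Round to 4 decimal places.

w1 = Sv₀ = (9·(-1) + (-3)·(-3) + 2·1; (-3)·(-1) + 7·(-3) + (-1)·1; 2·(-1) + (-1)·(-3) + 6·1) = (2, -19, 7)
w2 = Sw1 = (9·2 + (-3)·(-19) + 2·7; (-3)·2 + 7·(-19) + (-1)·7; 2·2 + (-1)·(-19) + 6·7) = (89, -146, 65)
Sw2 = (1369, -1354, 714)
w2·Sw2 = 89·1369 + (-146)·(-1354) + 65·714 = 365935; w2·w2 = 89·89 + (-146)·(-146) + 65·65 = 33462
λ ≈ 365935/33462 = 10.9358

10.9358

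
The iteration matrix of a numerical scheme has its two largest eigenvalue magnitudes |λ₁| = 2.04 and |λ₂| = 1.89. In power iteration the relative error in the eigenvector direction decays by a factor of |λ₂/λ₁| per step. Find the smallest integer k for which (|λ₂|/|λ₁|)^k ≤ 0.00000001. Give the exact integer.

|λ₂/λ₁| = 1.89/2.04 = 0.92647
Need k ≥ ln(0.00000001) / ln(0.92647) = -18.4207 / -0.0764 ≈ 241.194
Smallest integer k satisfying the bound: 242

242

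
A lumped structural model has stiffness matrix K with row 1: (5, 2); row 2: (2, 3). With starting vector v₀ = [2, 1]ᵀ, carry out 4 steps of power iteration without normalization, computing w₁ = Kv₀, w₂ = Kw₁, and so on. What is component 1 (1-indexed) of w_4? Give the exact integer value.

w1 = Kv₀ = (12, 7)
w2 = Kw1 = (74, 45)
w3 = Kw2 = (460, 283)
w4 = Kw3 = (2866, 1769)
The requested component of w4 is 2866.

2866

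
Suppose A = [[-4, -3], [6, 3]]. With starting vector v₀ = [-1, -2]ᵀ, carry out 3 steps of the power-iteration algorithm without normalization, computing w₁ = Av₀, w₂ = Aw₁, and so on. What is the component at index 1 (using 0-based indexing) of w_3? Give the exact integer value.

w1 = Av₀ = ((-4)·(-1) + (-3)·(-2); 6·(-1) + 3·(-2)) = (10, -12)
w2 = Aw1 = ((-4)·10 + (-3)·(-12); 6·10 + 3·(-12)) = (-4, 24)
w3 = Aw2 = (-56, 48)
The requested component of w3 is 48.

48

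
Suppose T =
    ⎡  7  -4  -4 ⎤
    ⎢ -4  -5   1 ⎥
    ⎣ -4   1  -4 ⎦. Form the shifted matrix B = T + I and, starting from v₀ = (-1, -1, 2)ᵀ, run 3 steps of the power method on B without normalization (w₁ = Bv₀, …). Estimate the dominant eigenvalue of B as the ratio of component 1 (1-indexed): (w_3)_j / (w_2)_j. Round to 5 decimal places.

μ ≈ 10.32258

B = T + I has rows (8, -4, -4); (-4, -4, 1); (-4, 1, -3)
w1 = Bv₀ = (8·(-1) + (-4)·(-1) + (-4)·2; (-4)·(-1) + (-4)·(-1) + 1·2; (-4)·(-1) + 1·(-1) + (-3)·2) = (-12, 10, -3)
w2 = Bw1 = (8·(-12) + (-4)·10 + (-4)·(-3); (-4)·(-12) + (-4)·10 + 1·(-3); (-4)·(-12) + 1·10 + (-3)·(-3)) = (-124, 5, 67)
w3 = Bw2 = (-1280, 543, 300)
Ratio: -1280/-124 = 10.32258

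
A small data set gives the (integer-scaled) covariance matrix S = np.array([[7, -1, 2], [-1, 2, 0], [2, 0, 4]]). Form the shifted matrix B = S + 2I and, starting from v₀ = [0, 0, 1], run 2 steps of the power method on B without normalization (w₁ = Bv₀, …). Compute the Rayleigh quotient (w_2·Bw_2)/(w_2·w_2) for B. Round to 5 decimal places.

μ ≈ 9.03994

B = S + 2I has rows (9, -1, 2); (-1, 4, 0); (2, 0, 6)
w1 = Bv₀ = (2, 0, 6)
w2 = Bw1 = (30, -2, 40)
Bw2 = (352, -38, 300)
w2·Bw2 = 22636; w2·w2 = 2504; μ ≈ 22636/2504 = 9.03994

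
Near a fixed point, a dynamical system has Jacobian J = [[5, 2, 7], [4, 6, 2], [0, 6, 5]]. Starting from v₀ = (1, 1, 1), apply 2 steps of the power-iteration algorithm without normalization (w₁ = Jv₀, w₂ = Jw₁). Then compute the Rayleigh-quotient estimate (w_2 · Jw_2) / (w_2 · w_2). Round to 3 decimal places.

λ ≈ 12.084

w1 = Jv₀ = (14, 12, 11)
w2 = Jw1 = (171, 150, 127)
Jw2 = (2044, 1838, 1535)
w2·Jw2 = 171·2044 + 150·1838 + 127·1535 = 820169; w2·w2 = 171·171 + 150·150 + 127·127 = 67870
λ ≈ 820169/67870 = 12.084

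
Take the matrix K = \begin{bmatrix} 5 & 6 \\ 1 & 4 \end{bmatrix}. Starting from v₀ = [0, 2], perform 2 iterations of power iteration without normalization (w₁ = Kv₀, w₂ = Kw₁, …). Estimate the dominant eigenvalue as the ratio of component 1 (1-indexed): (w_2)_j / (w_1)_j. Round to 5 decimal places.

w1 = Kv₀ = (12, 8)
w2 = Kw1 = (108, 44)
Ratio at component: 108 / 12 = 9.00000

λ ≈ 9.00000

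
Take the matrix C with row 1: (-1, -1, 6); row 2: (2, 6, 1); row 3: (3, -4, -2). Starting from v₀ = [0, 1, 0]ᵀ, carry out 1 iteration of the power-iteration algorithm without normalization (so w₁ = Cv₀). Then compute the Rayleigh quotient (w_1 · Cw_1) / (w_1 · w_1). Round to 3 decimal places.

λ ≈ 5.377

w1 = Cv₀ = (-1, 6, -4)
Cw1 = (-29, 30, -19)
w1·Cw1 = (-1)·(-29) + 6·30 + (-4)·(-19) = 285; w1·w1 = (-1)·(-1) + 6·6 + (-4)·(-4) = 53
λ ≈ 285/53 = 5.377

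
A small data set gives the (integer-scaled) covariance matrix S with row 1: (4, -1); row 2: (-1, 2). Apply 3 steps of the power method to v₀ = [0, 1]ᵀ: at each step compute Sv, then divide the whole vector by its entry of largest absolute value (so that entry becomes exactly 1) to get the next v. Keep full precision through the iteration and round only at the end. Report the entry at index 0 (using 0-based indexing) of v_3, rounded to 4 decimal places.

1.0000

Sv0 = (-1.00000, 2.00000); divide by 2.00000 → v1 = (-0.50000, 1.00000)
Sv1 = (-3.00000, 2.50000); divide by -3.00000 → v2 = (1.00000, -0.83333)
Sv2 = (4.83333, -2.66667); divide by 4.83333 → v3 = (1.00000, -0.55172)
Requested entry of v3: -29/-29 = 1.0000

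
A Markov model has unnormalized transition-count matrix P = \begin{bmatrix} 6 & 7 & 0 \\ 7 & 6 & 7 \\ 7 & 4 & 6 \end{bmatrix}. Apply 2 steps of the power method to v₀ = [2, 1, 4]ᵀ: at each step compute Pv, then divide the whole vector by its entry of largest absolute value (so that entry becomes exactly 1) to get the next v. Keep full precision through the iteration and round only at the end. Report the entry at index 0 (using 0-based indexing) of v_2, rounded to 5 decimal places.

0.62937

Pv0 = (19.000000, 48.000000, 42.000000); divide by 48.000000 → v1 = (0.395833, 1.000000, 0.875000)
Pv1 = (9.375000, 14.895833, 12.020833); divide by 14.895833 → v2 = (0.629371, 1.000000, 0.806993)
Requested entry of v2: 450/715 = 0.62937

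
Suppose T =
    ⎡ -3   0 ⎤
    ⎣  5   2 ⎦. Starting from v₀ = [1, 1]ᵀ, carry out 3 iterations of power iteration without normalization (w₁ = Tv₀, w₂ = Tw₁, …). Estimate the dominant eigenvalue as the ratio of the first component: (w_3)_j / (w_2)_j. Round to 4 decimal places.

w1 = Tv₀ = ((-3)·1 + 0·1; 5·1 + 2·1) = (-3, 7)
w2 = Tw1 = ((-3)·(-3) + 0·7; 5·(-3) + 2·7) = (9, -1)
w3 = Tw2 = (-27, 43)
Ratio at component: -27 / 9 = -3.0000

-3.0000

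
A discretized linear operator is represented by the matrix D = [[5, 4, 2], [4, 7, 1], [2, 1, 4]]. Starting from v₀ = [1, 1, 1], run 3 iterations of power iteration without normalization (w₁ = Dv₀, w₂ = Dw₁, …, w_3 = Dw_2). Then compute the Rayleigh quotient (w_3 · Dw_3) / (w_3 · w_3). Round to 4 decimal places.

w1 = Dv₀ = (5·1 + 4·1 + 2·1; 4·1 + 7·1 + 1·1; 2·1 + 1·1 + 4·1) = (11, 12, 7)
w2 = Dw1 = (5·11 + 4·12 + 2·7; 4·11 + 7·12 + 1·7; 2·11 + 1·12 + 4·7) = (117, 135, 62)
w3 = Dw2 = (1249, 1475, 617)
Dw3 = (13379, 15938, 6441)
w3·Dw3 = 1249·13379 + 1475·15938 + 617·6441 = 44193018; w3·w3 = 1249·1249 + 1475·1475 + 617·617 = 4116315
λ ≈ 44193018/4116315 = 10.7361

λ ≈ 10.7361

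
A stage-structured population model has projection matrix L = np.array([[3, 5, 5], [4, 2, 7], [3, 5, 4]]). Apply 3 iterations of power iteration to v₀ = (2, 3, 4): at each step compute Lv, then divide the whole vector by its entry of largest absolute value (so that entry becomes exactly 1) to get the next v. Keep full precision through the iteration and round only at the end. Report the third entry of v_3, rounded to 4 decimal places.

Lv0 = (41.00000, 42.00000, 37.00000); divide by 42.00000 → v1 = (0.97619, 1.00000, 0.88095)
Lv1 = (12.33333, 12.07143, 11.45238); divide by 12.33333 → v2 = (1.00000, 0.97876, 0.92857)
Lv2 = (12.53668, 12.45753, 11.60811); divide by 12.53668 → v3 = (1.00000, 0.99369, 0.92593)
Requested entry of v3: 6013/6494 = 0.9259

0.9259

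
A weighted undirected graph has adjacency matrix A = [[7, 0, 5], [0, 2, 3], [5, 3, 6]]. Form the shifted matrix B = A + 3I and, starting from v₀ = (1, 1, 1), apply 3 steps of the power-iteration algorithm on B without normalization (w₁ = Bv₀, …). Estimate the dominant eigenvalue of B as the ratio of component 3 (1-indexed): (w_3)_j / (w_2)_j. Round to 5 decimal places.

14.74603

B = A + 3I has rows (10, 0, 5); (0, 5, 3); (5, 3, 9)
w1 = Bv₀ = (15, 8, 17)
w2 = Bw1 = (235, 91, 252)
w3 = Bw2 = (3610, 1211, 3716)
Ratio: 3716/252 = 14.74603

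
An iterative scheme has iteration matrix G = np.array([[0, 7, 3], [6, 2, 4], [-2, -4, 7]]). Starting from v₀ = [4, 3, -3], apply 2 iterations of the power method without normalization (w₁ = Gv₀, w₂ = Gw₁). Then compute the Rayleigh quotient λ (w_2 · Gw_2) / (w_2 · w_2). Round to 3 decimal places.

6.873

w1 = Gv₀ = (0·4 + 7·3 + 3·(-3); 6·4 + 2·3 + 4·(-3); (-2)·4 + (-4)·3 + 7·(-3)) = (12, 18, -41)
w2 = Gw1 = (0·12 + 7·18 + 3·(-41); 6·12 + 2·18 + 4·(-41); (-2)·12 + (-4)·18 + 7·(-41)) = (3, -56, -383)
Gw2 = (-1541, -1626, -2463)
w2·Gw2 = 3·(-1541) + (-56)·(-1626) + (-383)·(-2463) = 1029762; w2·w2 = 3·3 + (-56)·(-56) + (-383)·(-383) = 149834
λ ≈ 1029762/149834 = 6.873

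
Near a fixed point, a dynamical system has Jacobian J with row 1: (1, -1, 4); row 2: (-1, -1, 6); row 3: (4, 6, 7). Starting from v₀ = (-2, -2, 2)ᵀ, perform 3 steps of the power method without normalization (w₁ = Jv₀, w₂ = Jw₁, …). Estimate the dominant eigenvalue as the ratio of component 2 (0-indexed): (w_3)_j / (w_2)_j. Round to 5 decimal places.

w1 = Jv₀ = (8, 16, -6)
w2 = Jw1 = (-32, -60, 86)
w3 = Jw2 = (372, 608, 114)
Ratio at component: 114 / 86 = 1.32558

λ ≈ 1.32558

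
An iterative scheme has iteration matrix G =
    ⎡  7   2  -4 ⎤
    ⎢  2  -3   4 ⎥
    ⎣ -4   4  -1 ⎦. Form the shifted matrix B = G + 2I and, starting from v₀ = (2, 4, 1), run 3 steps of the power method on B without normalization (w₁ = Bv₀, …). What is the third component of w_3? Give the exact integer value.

-439

B = G + 2I has rows (9, 2, -4); (2, -1, 4); (-4, 4, 1)
w1 = Bv₀ = (9·2 + 2·4 + (-4)·1; 2·2 + (-1)·4 + 4·1; (-4)·2 + 4·4 + 1·1) = (22, 4, 9)
w2 = Bw1 = (9·22 + 2·4 + (-4)·9; 2·22 + (-1)·4 + 4·9; (-4)·22 + 4·4 + 1·9) = (170, 76, -63)
w3 = Bw2 = (1934, 12, -439)
Requested component of w3: -439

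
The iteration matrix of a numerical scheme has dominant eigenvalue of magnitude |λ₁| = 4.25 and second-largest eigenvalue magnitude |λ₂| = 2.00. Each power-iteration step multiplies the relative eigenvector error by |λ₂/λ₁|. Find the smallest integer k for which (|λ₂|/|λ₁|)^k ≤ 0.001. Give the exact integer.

|λ₂/λ₁| = 2.00/4.25 = 0.47059
Need k ≥ ln(0.001) / ln(0.47059) = -6.9078 / -0.7538 ≈ 9.164
Smallest integer k satisfying the bound: 10

10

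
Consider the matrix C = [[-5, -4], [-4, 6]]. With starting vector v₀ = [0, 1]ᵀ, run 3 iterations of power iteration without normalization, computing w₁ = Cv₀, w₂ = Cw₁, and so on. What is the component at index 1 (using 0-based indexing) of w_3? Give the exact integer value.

328

w1 = Cv₀ = (-4, 6)
w2 = Cw1 = (-4, 52)
w3 = Cw2 = (-188, 328)
The requested component of w3 is 328.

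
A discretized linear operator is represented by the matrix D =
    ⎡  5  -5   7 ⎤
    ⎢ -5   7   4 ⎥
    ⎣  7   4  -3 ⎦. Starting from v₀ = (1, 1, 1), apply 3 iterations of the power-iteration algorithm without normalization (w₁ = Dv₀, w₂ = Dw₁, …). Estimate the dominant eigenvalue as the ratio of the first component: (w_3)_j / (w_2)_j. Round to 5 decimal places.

w1 = Dv₀ = (5·1 + (-5)·1 + 7·1; (-5)·1 + 7·1 + 4·1; 7·1 + 4·1 + (-3)·1) = (7, 6, 8)
w2 = Dw1 = (5·7 + (-5)·6 + 7·8; (-5)·7 + 7·6 + 4·8; 7·7 + 4·6 + (-3)·8) = (61, 39, 49)
w3 = Dw2 = (453, 164, 436)
Ratio at component: 453 / 61 = 7.42623

7.42623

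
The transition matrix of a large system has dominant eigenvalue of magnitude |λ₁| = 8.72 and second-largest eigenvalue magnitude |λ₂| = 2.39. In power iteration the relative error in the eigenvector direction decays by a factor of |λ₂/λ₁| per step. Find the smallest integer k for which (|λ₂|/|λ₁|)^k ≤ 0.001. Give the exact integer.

6

|λ₂/λ₁| = 2.39/8.72 = 0.27408
Need k ≥ ln(0.001) / ln(0.27408) = -6.9078 / -1.2943 ≈ 5.337
Smallest integer k satisfying the bound: 6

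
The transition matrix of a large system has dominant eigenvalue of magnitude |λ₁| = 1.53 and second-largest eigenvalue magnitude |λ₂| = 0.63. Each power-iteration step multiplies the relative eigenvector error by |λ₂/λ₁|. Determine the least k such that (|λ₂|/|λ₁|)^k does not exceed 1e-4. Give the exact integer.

|λ₂/λ₁| = 0.63/1.53 = 0.41176
Need k ≥ ln(1e-4) / ln(0.41176) = -9.2103 / -0.8873 ≈ 10.380
Smallest integer k satisfying the bound: 11

11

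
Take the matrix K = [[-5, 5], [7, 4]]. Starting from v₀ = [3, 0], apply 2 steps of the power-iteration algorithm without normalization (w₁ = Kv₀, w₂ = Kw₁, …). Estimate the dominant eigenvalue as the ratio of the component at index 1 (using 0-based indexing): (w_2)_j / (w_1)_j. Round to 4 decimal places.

λ ≈ -1.0000

w1 = Kv₀ = ((-5)·3 + 5·0; 7·3 + 4·0) = (-15, 21)
w2 = Kw1 = ((-5)·(-15) + 5·21; 7·(-15) + 4·21) = (180, -21)
Ratio at component: -21 / 21 = -1.0000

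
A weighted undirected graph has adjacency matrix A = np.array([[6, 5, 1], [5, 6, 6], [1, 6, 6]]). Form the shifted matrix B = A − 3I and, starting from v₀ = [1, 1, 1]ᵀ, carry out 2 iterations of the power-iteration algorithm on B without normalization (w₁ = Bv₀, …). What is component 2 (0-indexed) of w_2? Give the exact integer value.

123

B = A − 3I has rows (3, 5, 1); (5, 3, 6); (1, 6, 3)
w1 = Bv₀ = (3·1 + 5·1 + 1·1; 5·1 + 3·1 + 6·1; 1·1 + 6·1 + 3·1) = (9, 14, 10)
w2 = Bw1 = (3·9 + 5·14 + 1·10; 5·9 + 3·14 + 6·10; 1·9 + 6·14 + 3·10) = (107, 147, 123)
Requested component of w2: 123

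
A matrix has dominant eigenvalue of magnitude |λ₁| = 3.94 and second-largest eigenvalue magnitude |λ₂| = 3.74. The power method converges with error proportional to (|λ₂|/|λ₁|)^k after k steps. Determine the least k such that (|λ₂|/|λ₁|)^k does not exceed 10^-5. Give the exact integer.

221

|λ₂/λ₁| = 3.74/3.94 = 0.94924
Need k ≥ ln(10^-5) / ln(0.94924) = -11.5129 / -0.0521 ≈ 220.998
Smallest integer k satisfying the bound: 221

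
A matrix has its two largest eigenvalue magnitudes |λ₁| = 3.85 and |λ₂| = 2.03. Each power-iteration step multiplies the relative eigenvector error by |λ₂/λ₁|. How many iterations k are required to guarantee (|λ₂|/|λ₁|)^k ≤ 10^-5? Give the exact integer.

18

|λ₂/λ₁| = 2.03/3.85 = 0.52727
Need k ≥ ln(10^-5) / ln(0.52727) = -11.5129 / -0.6400 ≈ 17.988
Smallest integer k satisfying the bound: 18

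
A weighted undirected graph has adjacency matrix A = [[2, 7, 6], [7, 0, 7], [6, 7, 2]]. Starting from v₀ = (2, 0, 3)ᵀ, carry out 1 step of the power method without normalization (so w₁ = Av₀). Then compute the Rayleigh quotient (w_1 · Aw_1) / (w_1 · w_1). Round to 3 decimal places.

w1 = Av₀ = (2·2 + 7·0 + 6·3; 7·2 + 0·0 + 7·3; 6·2 + 7·0 + 2·3) = (22, 35, 18)
Aw1 = (397, 280, 413)
w1·Aw1 = 22·397 + 35·280 + 18·413 = 25968; w1·w1 = 22·22 + 35·35 + 18·18 = 2033
λ ≈ 25968/2033 = 12.773

λ ≈ 12.773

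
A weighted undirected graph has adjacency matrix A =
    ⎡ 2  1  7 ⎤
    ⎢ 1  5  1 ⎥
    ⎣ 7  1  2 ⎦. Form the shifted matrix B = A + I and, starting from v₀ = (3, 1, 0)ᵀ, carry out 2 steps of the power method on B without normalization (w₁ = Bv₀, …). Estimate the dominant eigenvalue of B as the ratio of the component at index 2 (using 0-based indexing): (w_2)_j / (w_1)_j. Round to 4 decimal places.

B = A + I has rows (3, 1, 7); (1, 6, 1); (7, 1, 3)
w1 = Bv₀ = (3·3 + 1·1 + 7·0; 1·3 + 6·1 + 1·0; 7·3 + 1·1 + 3·0) = (10, 9, 22)
w2 = Bw1 = (3·10 + 1·9 + 7·22; 1·10 + 6·9 + 1·22; 7·10 + 1·9 + 3·22) = (193, 86, 145)
Ratio: 145/22 = 6.5909

μ ≈ 6.5909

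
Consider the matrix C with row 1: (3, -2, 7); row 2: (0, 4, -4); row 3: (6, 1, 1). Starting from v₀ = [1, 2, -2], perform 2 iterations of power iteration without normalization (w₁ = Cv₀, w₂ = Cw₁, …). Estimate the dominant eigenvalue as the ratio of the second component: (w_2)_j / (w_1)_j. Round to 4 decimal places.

w1 = Cv₀ = (-15, 16, 6)
w2 = Cw1 = (-35, 40, -68)
Ratio at component: 40 / 16 = 2.5000

2.5000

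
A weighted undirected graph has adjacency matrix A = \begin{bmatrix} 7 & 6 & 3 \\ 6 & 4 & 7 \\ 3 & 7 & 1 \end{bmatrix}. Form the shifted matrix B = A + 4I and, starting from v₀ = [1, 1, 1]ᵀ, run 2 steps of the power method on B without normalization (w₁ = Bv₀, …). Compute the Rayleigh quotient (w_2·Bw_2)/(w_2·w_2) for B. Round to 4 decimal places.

B = A + 4I has rows (11, 6, 3); (6, 8, 7); (3, 7, 5)
w1 = Bv₀ = (11·1 + 6·1 + 3·1; 6·1 + 8·1 + 7·1; 3·1 + 7·1 + 5·1) = (20, 21, 15)
w2 = Bw1 = (11·20 + 6·21 + 3·15; 6·20 + 8·21 + 7·15; 3·20 + 7·21 + 5·15) = (391, 393, 282)
Bw2 = (7505, 7464, 5334)
w2·Bw2 = 7371995; w2·w2 = 386854; μ ≈ 7371995/386854 = 19.0563

19.0563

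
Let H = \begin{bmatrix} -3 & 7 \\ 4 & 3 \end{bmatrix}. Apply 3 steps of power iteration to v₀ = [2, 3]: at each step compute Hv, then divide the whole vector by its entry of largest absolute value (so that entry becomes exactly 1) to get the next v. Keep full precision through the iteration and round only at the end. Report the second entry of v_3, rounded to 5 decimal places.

1.00000

Hv0 = (15.000000, 17.000000); divide by 17.000000 → v1 = (0.882353, 1.000000)
Hv1 = (4.352941, 6.529412); divide by 6.529412 → v2 = (0.666667, 1.000000)
Hv2 = (5.000000, 5.666667); divide by 5.666667 → v3 = (0.882353, 1.000000)
Requested entry of v3: 629/629 = 1.00000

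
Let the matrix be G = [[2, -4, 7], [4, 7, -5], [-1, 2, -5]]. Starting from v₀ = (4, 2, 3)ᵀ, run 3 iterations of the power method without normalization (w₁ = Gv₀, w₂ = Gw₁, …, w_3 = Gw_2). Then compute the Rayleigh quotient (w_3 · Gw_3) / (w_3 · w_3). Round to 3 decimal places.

3.646

w1 = Gv₀ = (21, 15, -15)
w2 = Gw1 = (-123, 264, 84)
w3 = Gw2 = (-714, 936, 231)
Gw3 = (-3555, 2541, 1431)
w3·Gw3 = (-714)·(-3555) + 936·2541 + 231·1431 = 5247207; w3·w3 = (-714)·(-714) + 936·936 + 231·231 = 1439253
λ ≈ 5247207/1439253 = 3.646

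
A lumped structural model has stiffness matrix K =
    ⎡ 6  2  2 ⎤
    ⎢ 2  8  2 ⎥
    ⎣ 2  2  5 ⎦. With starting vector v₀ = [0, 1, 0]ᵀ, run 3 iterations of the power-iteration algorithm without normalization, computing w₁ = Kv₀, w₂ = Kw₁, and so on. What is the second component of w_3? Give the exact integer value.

w1 = Kv₀ = (6·0 + 2·1 + 2·0; 2·0 + 8·1 + 2·0; 2·0 + 2·1 + 5·0) = (2, 8, 2)
w2 = Kw1 = (6·2 + 2·8 + 2·2; 2·2 + 8·8 + 2·2; 2·2 + 2·8 + 5·2) = (32, 72, 30)
w3 = Kw2 = (396, 700, 358)
The requested component of w3 is 700.

700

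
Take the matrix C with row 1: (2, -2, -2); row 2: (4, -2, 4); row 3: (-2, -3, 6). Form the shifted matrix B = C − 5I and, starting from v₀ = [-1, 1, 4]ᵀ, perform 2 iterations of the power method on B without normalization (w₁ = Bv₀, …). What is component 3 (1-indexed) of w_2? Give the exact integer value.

B = C − 5I has rows (-3, -2, -2); (4, -7, 4); (-2, -3, 1)
w1 = Bv₀ = ((-3)·(-1) + (-2)·1 + (-2)·4; 4·(-1) + (-7)·1 + 4·4; (-2)·(-1) + (-3)·1 + 1·4) = (-7, 5, 3)
w2 = Bw1 = ((-3)·(-7) + (-2)·5 + (-2)·3; 4·(-7) + (-7)·5 + 4·3; (-2)·(-7) + (-3)·5 + 1·3) = (5, -51, 2)
Requested component of w2: 2

2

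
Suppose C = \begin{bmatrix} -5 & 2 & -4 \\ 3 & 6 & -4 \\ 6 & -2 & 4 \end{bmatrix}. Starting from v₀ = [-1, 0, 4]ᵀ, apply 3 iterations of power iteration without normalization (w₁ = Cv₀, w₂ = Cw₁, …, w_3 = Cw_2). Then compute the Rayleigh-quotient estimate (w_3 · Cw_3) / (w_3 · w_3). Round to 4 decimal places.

w1 = Cv₀ = ((-5)·(-1) + 2·0 + (-4)·4; 3·(-1) + 6·0 + (-4)·4; 6·(-1) + (-2)·0 + 4·4) = (-11, -19, 10)
w2 = Cw1 = ((-5)·(-11) + 2·(-19) + (-4)·10; 3·(-11) + 6·(-19) + (-4)·10; 6·(-11) + (-2)·(-19) + 4·10) = (-23, -187, 12)
w3 = Cw2 = (-307, -1239, 284)
Cw3 = (-2079, -9491, 1772)
w3·Cw3 = (-307)·(-2079) + (-1239)·(-9491) + 284·1772 = 12900850; w3·w3 = (-307)·(-307) + (-1239)·(-1239) + 284·284 = 1710026
λ ≈ 12900850/1710026 = 7.5442

7.5442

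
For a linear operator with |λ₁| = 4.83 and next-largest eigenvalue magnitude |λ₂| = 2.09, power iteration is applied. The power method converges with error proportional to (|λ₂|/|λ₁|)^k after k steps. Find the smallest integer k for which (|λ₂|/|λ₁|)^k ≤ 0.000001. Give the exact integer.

17

|λ₂/λ₁| = 2.09/4.83 = 0.43271
Need k ≥ ln(0.000001) / ln(0.43271) = -13.8155 / -0.8377 ≈ 16.493
Smallest integer k satisfying the bound: 17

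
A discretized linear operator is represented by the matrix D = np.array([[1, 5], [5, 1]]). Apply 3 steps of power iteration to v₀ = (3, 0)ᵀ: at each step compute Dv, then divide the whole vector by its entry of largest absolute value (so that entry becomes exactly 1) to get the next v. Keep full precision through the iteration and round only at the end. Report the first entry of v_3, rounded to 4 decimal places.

0.5429

Dv0 = (3.00000, 15.00000); divide by 15.00000 → v1 = (0.20000, 1.00000)
Dv1 = (5.20000, 2.00000); divide by 5.20000 → v2 = (1.00000, 0.38462)
Dv2 = (2.92308, 5.38462); divide by 5.38462 → v3 = (0.54286, 1.00000)
Requested entry of v3: 228/420 = 0.5429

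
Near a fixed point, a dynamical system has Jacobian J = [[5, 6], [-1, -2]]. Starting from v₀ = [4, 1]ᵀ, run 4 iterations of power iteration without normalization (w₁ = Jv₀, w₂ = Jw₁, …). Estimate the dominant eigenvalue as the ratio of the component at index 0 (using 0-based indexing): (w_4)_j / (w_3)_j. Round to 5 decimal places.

w1 = Jv₀ = (26, -6)
w2 = Jw1 = (94, -14)
w3 = Jw2 = (386, -66)
w4 = Jw3 = (1534, -254)
Ratio at component: 1534 / 386 = 3.97409

λ ≈ 3.97409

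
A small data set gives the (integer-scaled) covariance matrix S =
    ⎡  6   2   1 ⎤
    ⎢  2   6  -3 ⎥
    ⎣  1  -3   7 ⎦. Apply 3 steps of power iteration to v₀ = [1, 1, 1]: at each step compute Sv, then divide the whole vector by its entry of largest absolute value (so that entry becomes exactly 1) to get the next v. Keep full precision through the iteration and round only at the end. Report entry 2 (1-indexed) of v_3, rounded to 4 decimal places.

Sv0 = (9.00000, 5.00000, 5.00000); divide by 9.00000 → v1 = (1.00000, 0.55556, 0.55556)
Sv1 = (7.66667, 3.66667, 3.22222); divide by 7.66667 → v2 = (1.00000, 0.47826, 0.42029)
Sv2 = (7.37681, 3.60870, 2.50725); divide by 7.37681 → v3 = (1.00000, 0.48919, 0.33988)
Requested entry of v3: 249/509 = 0.4892

0.4892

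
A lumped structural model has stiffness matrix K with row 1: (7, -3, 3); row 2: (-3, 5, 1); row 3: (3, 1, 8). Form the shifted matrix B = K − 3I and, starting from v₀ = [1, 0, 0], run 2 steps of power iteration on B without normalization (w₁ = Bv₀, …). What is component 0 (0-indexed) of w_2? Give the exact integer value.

B = K − 3I has rows (4, -3, 3); (-3, 2, 1); (3, 1, 5)
w1 = Bv₀ = (4·1 + (-3)·0 + 3·0; (-3)·1 + 2·0 + 1·0; 3·1 + 1·0 + 5·0) = (4, -3, 3)
w2 = Bw1 = (4·4 + (-3)·(-3) + 3·3; (-3)·4 + 2·(-3) + 1·3; 3·4 + 1·(-3) + 5·3) = (34, -15, 24)
Requested component of w2: 34

34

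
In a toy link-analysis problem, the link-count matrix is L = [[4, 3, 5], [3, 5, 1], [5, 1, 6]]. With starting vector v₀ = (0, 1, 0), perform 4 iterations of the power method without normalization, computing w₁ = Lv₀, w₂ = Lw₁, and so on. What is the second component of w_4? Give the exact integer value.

w1 = Lv₀ = (4·0 + 3·1 + 5·0; 3·0 + 5·1 + 1·0; 5·0 + 1·1 + 6·0) = (3, 5, 1)
w2 = Lw1 = (4·3 + 3·5 + 5·1; 3·3 + 5·5 + 1·1; 5·3 + 1·5 + 6·1) = (32, 35, 26)
w3 = Lw2 = (363, 297, 351)
w4 = Lw3 = (4098, 2925, 4218)
The requested component of w4 is 2925.

2925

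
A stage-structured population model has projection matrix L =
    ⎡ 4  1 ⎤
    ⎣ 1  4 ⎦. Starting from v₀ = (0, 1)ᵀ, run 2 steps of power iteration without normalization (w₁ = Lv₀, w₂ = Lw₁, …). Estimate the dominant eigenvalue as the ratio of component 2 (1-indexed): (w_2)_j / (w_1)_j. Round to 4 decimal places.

w1 = Lv₀ = (1, 4)
w2 = Lw1 = (8, 17)
Ratio at component: 17 / 4 = 4.2500

λ ≈ 4.2500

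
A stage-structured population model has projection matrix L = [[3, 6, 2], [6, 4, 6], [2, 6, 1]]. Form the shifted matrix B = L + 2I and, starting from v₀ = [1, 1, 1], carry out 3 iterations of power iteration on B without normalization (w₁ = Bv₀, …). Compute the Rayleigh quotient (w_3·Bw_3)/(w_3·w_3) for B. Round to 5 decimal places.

14.52528

B = L + 2I has rows (5, 6, 2); (6, 6, 6); (2, 6, 3)
w1 = Bv₀ = (5·1 + 6·1 + 2·1; 6·1 + 6·1 + 6·1; 2·1 + 6·1 + 3·1) = (13, 18, 11)
w2 = Bw1 = (5·13 + 6·18 + 2·11; 6·13 + 6·18 + 6·11; 2·13 + 6·18 + 3·11) = (195, 252, 167)
w3 = Bw2 = (2821, 3684, 2403)
Bw3 = (41015, 53448, 34955)
w3·Bw3 = 396602612; w3·w3 = 27304306; μ ≈ 396602612/27304306 = 14.52528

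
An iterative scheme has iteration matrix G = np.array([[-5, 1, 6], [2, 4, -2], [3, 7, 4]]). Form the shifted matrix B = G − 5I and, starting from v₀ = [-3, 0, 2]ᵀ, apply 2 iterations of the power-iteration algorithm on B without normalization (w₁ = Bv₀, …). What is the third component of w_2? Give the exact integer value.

B = G − 5I has rows (-10, 1, 6); (2, -1, -2); (3, 7, -1)
w1 = Bv₀ = ((-10)·(-3) + 1·0 + 6·2; 2·(-3) + (-1)·0 + (-2)·2; 3·(-3) + 7·0 + (-1)·2) = (42, -10, -11)
w2 = Bw1 = ((-10)·42 + 1·(-10) + 6·(-11); 2·42 + (-1)·(-10) + (-2)·(-11); 3·42 + 7·(-10) + (-1)·(-11)) = (-496, 116, 67)
Requested component of w2: 67

67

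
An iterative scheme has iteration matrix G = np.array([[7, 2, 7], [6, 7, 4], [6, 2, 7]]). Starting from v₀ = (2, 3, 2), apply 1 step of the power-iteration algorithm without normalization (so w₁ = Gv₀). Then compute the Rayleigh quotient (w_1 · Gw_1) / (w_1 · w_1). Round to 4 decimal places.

15.5905

w1 = Gv₀ = (7·2 + 2·3 + 7·2; 6·2 + 7·3 + 4·2; 6·2 + 2·3 + 7·2) = (34, 41, 32)
Gw1 = (544, 619, 510)
w1·Gw1 = 34·544 + 41·619 + 32·510 = 60195; w1·w1 = 34·34 + 41·41 + 32·32 = 3861
λ ≈ 60195/3861 = 15.5905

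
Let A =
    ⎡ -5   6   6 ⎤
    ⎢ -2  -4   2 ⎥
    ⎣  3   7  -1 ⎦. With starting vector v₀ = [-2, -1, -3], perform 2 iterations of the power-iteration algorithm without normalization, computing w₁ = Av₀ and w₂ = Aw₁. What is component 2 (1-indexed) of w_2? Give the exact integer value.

w1 = Av₀ = ((-5)·(-2) + 6·(-1) + 6·(-3); (-2)·(-2) + (-4)·(-1) + 2·(-3); 3·(-2) + 7·(-1) + (-1)·(-3)) = (-14, 2, -10)
w2 = Aw1 = ((-5)·(-14) + 6·2 + 6·(-10); (-2)·(-14) + (-4)·2 + 2·(-10); 3·(-14) + 7·2 + (-1)·(-10)) = (22, 0, -18)
The requested component of w2 is 0.

0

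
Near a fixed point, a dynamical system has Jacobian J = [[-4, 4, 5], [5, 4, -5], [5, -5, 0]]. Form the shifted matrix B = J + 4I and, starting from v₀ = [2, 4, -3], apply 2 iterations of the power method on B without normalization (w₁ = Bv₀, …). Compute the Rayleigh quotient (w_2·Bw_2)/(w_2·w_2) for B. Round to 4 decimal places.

B = J + 4I has rows (0, 4, 5); (5, 8, -5); (5, -5, 4)
w1 = Bv₀ = (0·2 + 4·4 + 5·(-3); 5·2 + 8·4 + (-5)·(-3); 5·2 + (-5)·4 + 4·(-3)) = (1, 57, -22)
w2 = Bw1 = (0·1 + 4·57 + 5·(-22); 5·1 + 8·57 + (-5)·(-22); 5·1 + (-5)·57 + 4·(-22)) = (118, 571, -368)
Bw2 = (444, 6998, -3737)
w2·Bw2 = 5423466; w2·w2 = 475389; μ ≈ 5423466/475389 = 11.4085

μ ≈ 11.4085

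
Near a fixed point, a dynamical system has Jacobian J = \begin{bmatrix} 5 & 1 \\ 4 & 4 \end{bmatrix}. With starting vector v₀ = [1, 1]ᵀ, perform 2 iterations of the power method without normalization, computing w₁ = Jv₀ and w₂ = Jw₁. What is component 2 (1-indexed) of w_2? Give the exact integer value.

w1 = Jv₀ = (5·1 + 1·1; 4·1 + 4·1) = (6, 8)
w2 = Jw1 = (5·6 + 1·8; 4·6 + 4·8) = (38, 56)
The requested component of w2 is 56.

56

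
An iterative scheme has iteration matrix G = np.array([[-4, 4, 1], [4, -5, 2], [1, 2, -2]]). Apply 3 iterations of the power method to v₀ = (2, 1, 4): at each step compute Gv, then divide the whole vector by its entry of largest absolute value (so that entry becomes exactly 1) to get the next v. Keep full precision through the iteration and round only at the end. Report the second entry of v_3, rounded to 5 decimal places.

Gv0 = (0.000000, 11.000000, -4.000000); divide by 11.000000 → v1 = (0.000000, 1.000000, -0.363636)
Gv1 = (3.636364, -5.727273, 2.727273); divide by -5.727273 → v2 = (-0.634921, 1.000000, -0.476190)
Gv2 = (6.063492, -8.492063, 2.317460); divide by -8.492063 → v3 = (-0.714019, 1.000000, -0.272897)
Requested entry of v3: 535/535 = 1.00000

1.00000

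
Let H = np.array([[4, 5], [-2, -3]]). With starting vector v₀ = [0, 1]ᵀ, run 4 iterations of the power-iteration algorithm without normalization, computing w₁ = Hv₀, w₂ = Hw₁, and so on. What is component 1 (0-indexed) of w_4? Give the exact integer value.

w1 = Hv₀ = (5, -3)
w2 = Hw1 = (5, -1)
w3 = Hw2 = (15, -7)
w4 = Hw3 = (25, -9)
The requested component of w4 is -9.

-9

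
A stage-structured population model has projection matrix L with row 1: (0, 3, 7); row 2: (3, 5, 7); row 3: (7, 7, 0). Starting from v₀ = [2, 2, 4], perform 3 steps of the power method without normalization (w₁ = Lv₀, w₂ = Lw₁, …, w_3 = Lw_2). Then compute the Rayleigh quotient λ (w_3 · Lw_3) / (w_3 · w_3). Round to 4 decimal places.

λ ≈ 13.2379

w1 = Lv₀ = (34, 44, 28)
w2 = Lw1 = (328, 518, 546)
w3 = Lw2 = (5376, 7396, 5922)
Lw3 = (63642, 94562, 89404)
w3·Lw3 = 5376·63642 + 7396·94562 + 5922·89404 = 1570970432; w3·w3 = 5376·5376 + 7396·7396 + 5922·5922 = 118672276
λ ≈ 1570970432/118672276 = 13.2379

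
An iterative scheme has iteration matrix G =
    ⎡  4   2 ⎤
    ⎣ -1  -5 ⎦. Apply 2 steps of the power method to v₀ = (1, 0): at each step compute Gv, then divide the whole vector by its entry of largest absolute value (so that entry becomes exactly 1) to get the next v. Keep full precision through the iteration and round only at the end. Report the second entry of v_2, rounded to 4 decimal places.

0.0714

Gv0 = (4.00000, -1.00000); divide by 4.00000 → v1 = (1.00000, -0.25000)
Gv1 = (3.50000, 0.25000); divide by 3.50000 → v2 = (1.00000, 0.07143)
Requested entry of v2: 1/14 = 0.0714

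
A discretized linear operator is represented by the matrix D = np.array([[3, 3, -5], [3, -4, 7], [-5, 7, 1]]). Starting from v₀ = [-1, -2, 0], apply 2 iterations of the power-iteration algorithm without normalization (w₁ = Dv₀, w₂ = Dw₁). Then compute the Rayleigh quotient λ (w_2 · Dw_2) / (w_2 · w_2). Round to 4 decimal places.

w1 = Dv₀ = (-9, 5, -9)
w2 = Dw1 = (33, -110, 71)
Dw2 = (-586, 1036, -864)
w2·Dw2 = 33·(-586) + (-110)·1036 + 71·(-864) = -194642; w2·w2 = 33·33 + (-110)·(-110) + 71·71 = 18230
λ ≈ -194642/18230 = -10.6770

-10.6770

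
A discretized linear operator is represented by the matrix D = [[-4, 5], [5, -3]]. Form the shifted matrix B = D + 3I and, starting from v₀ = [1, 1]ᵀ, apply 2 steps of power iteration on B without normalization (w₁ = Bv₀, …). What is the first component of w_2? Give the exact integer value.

B = D + 3I has rows (-1, 5); (5, 0)
w1 = Bv₀ = (4, 5)
w2 = Bw1 = (21, 20)
Requested component of w2: 21

21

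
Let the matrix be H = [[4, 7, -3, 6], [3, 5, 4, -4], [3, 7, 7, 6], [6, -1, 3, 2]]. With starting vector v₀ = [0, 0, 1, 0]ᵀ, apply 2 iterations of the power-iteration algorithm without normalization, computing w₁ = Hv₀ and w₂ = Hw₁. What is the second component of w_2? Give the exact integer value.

w1 = Hv₀ = (4·0 + 7·0 + (-3)·1 + 6·0; 3·0 + 5·0 + 4·1 + (-4)·0; 3·0 + 7·0 + 7·1 + 6·0; 6·0 + (-1)·0 + 3·1 + 2·0) = (-3, 4, 7, 3)
w2 = Hw1 = (4·(-3) + 7·4 + (-3)·7 + 6·3; 3·(-3) + 5·4 + 4·7 + (-4)·3; 3·(-3) + 7·4 + 7·7 + 6·3; 6·(-3) + (-1)·4 + 3·7 + 2·3) = (13, 27, 86, 5)
The requested component of w2 is 27.

27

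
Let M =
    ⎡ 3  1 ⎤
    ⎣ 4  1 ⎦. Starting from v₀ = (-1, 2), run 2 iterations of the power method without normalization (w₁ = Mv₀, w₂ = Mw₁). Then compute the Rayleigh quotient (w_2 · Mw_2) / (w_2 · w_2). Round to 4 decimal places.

w1 = Mv₀ = (-1, -2)
w2 = Mw1 = (-5, -6)
Mw2 = (-21, -26)
w2·Mw2 = (-5)·(-21) + (-6)·(-26) = 261; w2·w2 = (-5)·(-5) + (-6)·(-6) = 61
λ ≈ 261/61 = 4.2787

4.2787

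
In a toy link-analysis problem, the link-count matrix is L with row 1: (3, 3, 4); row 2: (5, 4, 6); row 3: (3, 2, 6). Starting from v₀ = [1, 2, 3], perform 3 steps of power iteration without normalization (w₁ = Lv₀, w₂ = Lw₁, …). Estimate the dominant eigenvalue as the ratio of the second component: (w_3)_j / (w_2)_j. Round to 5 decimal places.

w1 = Lv₀ = (3·1 + 3·2 + 4·3; 5·1 + 4·2 + 6·3; 3·1 + 2·2 + 6·3) = (21, 31, 25)
w2 = Lw1 = (3·21 + 3·31 + 4·25; 5·21 + 4·31 + 6·25; 3·21 + 2·31 + 6·25) = (256, 379, 275)
w3 = Lw2 = (3005, 4446, 3176)
Ratio at component: 4446 / 379 = 11.73087

11.73087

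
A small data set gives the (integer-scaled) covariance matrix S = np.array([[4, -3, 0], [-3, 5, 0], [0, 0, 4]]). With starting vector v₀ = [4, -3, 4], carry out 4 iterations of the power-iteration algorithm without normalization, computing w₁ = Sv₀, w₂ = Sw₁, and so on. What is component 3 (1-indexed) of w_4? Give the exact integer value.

w1 = Sv₀ = (25, -27, 16)
w2 = Sw1 = (181, -210, 64)
w3 = Sw2 = (1354, -1593, 256)
w4 = Sw3 = (10195, -12027, 1024)
The requested component of w4 is 1024.

1024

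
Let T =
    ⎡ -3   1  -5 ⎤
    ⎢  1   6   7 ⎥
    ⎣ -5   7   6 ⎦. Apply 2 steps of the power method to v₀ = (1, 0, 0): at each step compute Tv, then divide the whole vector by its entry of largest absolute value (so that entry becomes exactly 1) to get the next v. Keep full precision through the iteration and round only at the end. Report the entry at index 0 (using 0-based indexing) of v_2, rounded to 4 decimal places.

Tv0 = (-3.00000, 1.00000, -5.00000); divide by -5.00000 → v1 = (0.60000, -0.20000, 1.00000)
Tv1 = (-7.00000, 6.40000, 1.60000); divide by -7.00000 → v2 = (1.00000, -0.91429, -0.22857)
Requested entry of v2: 35/35 = 1.0000

1.0000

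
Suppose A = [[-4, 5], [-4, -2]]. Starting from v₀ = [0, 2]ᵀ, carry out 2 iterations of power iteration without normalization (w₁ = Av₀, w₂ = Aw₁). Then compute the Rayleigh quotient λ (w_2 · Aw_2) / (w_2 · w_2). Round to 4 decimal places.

w1 = Av₀ = ((-4)·0 + 5·2; (-4)·0 + (-2)·2) = (10, -4)
w2 = Aw1 = ((-4)·10 + 5·(-4); (-4)·10 + (-2)·(-4)) = (-60, -32)
Aw2 = (80, 304)
w2·Aw2 = (-60)·80 + (-32)·304 = -14528; w2·w2 = (-60)·(-60) + (-32)·(-32) = 4624
λ ≈ -14528/4624 = -3.1419

-3.1419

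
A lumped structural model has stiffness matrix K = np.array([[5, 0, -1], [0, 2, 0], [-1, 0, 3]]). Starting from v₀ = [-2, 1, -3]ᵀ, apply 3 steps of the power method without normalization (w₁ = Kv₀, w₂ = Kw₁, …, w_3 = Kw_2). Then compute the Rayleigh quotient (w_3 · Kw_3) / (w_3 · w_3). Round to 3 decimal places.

w1 = Kv₀ = (5·(-2) + 0·1 + (-1)·(-3); 0·(-2) + 2·1 + 0·(-3); (-1)·(-2) + 0·1 + 3·(-3)) = (-7, 2, -7)
w2 = Kw1 = (5·(-7) + 0·2 + (-1)·(-7); 0·(-7) + 2·2 + 0·(-7); (-1)·(-7) + 0·2 + 3·(-7)) = (-28, 4, -14)
w3 = Kw2 = (-126, 8, -14)
Kw3 = (-616, 16, 84)
w3·Kw3 = (-126)·(-616) + 8·16 + (-14)·84 = 76568; w3·w3 = (-126)·(-126) + 8·8 + (-14)·(-14) = 16136
λ ≈ 76568/16136 = 4.745

λ ≈ 4.745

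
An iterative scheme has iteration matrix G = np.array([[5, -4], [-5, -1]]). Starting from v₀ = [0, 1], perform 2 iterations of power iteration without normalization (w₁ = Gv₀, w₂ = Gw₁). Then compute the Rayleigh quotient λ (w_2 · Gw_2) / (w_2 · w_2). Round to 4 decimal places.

5.5423

w1 = Gv₀ = (5·0 + (-4)·1; (-5)·0 + (-1)·1) = (-4, -1)
w2 = Gw1 = (5·(-4) + (-4)·(-1); (-5)·(-4) + (-1)·(-1)) = (-16, 21)
Gw2 = (-164, 59)
w2·Gw2 = (-16)·(-164) + 21·59 = 3863; w2·w2 = (-16)·(-16) + 21·21 = 697
λ ≈ 3863/697 = 5.5423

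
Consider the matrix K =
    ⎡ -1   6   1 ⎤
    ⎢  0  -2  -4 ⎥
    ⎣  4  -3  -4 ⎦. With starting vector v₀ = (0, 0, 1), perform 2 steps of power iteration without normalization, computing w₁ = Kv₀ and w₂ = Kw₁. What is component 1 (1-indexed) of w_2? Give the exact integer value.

w1 = Kv₀ = (1, -4, -4)
w2 = Kw1 = (-29, 24, 32)
The requested component of w2 is -29.

-29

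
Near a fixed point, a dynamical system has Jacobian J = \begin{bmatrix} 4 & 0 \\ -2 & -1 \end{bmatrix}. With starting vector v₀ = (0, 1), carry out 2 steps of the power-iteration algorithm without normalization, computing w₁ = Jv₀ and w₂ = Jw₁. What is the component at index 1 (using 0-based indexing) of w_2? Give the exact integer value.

w1 = Jv₀ = (0, -1)
w2 = Jw1 = (0, 1)
The requested component of w2 is 1.

1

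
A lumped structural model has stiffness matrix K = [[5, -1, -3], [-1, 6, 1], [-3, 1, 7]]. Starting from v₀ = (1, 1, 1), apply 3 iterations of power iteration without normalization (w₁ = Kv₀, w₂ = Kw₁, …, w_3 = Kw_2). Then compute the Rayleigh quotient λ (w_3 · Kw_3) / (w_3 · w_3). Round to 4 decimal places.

w1 = Kv₀ = (1, 6, 5)
w2 = Kw1 = (-16, 40, 38)
w3 = Kw2 = (-234, 294, 354)
Kw3 = (-2526, 2352, 3474)
w3·Kw3 = (-234)·(-2526) + 294·2352 + 354·3474 = 2512368; w3·w3 = (-234)·(-234) + 294·294 + 354·354 = 266508
λ ≈ 2512368/266508 = 9.4270

λ ≈ 9.4270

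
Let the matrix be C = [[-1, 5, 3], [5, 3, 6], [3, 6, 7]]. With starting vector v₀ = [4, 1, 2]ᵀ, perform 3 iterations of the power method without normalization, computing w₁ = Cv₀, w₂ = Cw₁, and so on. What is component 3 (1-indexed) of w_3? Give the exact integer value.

5969

w1 = Cv₀ = (7, 35, 32)
w2 = Cw1 = (264, 332, 455)
w3 = Cw2 = (2761, 5046, 5969)
The requested component of w3 is 5969.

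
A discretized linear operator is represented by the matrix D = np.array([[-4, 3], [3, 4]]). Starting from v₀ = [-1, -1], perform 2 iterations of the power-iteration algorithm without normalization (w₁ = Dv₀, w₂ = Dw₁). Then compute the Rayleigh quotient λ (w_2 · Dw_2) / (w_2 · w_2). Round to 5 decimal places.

3.00000

w1 = Dv₀ = (1, -7)
w2 = Dw1 = (-25, -25)
Dw2 = (25, -175)
w2·Dw2 = (-25)·25 + (-25)·(-175) = 3750; w2·w2 = (-25)·(-25) + (-25)·(-25) = 1250
λ ≈ 3750/1250 = 3.00000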